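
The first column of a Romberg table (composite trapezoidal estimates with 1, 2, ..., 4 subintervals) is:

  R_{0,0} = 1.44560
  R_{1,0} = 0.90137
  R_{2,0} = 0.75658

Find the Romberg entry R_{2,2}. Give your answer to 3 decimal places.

Richardson extrapolation on the trapezoidal column (denominator 4−1=3):
R_{1,1} = (4·0.90137 − 1.44560) / 3 = 0.71996
R_{2,1} = (4·0.75658 − 0.90137) / 3 = 0.70832
R_{2,2} = 0.70832 + (0.70832 − 0.71996)/15 = 0.70754
(Column j=1 coincides with Simpson's rule on the same nodes.)

0.708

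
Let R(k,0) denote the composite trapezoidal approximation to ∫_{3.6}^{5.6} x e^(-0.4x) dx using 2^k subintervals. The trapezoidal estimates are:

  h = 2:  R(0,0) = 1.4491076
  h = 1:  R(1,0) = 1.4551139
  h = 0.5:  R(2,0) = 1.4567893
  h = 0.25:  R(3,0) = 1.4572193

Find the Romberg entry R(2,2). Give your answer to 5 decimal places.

Richardson extrapolation on the trapezoidal column (denominator 4−1=3):
R(1,1) = (4·1.4551139 − 1.4491076) / 3 = 1.4571160
R(2,1) = (4·1.4567893 − 1.4551139) / 3 = 1.4573478
R(2,2) = 1.4573478 + (1.4573478 − 1.4571160)/15 = 1.4573633
(Column j=1 coincides with Simpson's rule on the same nodes.)

1.45736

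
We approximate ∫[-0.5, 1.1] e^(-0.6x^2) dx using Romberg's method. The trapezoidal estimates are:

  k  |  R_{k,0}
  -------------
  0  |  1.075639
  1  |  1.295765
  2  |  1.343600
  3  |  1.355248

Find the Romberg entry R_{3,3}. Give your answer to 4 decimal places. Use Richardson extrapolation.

1.3591

R_{1,1} = (4·1.295765 − 1.075639) / 3 = 1.369140
R_{2,1} = 1.343600 + (1.343600 − 1.295765)/3 = 1.359545
R_{3,1} = 1.355248 + (1.355248 − 1.343600)/3 = 1.359131
R_{2,2} = (16·1.359545 − 1.369140) / 15 = 1.358905
R_{3,2} = 1.359131 + (1.359131 − 1.359545)/15 = 1.359103
R_{3,3} = (64·1.359103 − 1.358905) / 63 = 1.359106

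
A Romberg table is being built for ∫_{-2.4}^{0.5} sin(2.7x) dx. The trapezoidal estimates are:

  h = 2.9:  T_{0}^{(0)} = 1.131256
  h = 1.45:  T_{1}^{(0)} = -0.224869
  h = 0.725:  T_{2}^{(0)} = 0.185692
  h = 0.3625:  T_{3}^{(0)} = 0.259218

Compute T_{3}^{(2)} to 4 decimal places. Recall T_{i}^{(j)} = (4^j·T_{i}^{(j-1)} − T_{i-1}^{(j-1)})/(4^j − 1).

T_{2}^{(1)} = (4·0.185692 − (-0.224869)) / 3 = 0.322546
T_{3}^{(1)} = (4·0.259218 − 0.185692) / 3 = 0.283727
T_{3}^{(2)} = (16·0.283727 − 0.322546) / 15 = 0.281139
(Column j=1 coincides with Simpson's rule on the same nodes.)

0.2811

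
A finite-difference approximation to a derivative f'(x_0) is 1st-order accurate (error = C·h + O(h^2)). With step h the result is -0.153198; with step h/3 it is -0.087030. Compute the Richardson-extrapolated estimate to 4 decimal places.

The leading error scales as h; refining by a factor of 3 reduces it by 3^1 = 3.
Extrapolated value = (3·A(h/3) − A(h)) / (3 − 1)
= (3·(-0.087030) − (-0.153198)) / 2
= -0.107892 / 2 = -0.053946

-0.0539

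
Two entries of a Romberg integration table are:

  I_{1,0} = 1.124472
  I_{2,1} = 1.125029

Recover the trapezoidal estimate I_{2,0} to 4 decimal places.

From I_{2,1} = (4·I_{2,0} − I_{1,0})/3, solve for I_{2,0}:
4·I_{2,0} = 3·1.125029 + 1.124472 = 4.499559
I_{2,0} = 1.124890

1.1249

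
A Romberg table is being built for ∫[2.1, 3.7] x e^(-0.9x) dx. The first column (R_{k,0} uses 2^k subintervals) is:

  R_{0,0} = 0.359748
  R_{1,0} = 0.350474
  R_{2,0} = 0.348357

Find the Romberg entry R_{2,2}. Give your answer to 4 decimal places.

Richardson extrapolation on the trapezoidal column (denominator 4−1=3):
R_{1,1} = 0.350474 + (0.350474 − 0.359748)/3 = 0.347383
R_{2,1} = (4·0.348357 − 0.350474) / 3 = 0.347651
R_{2,2} = (16·0.347651 − 0.347383) / 15 = 0.347669
(Column j=1 coincides with Simpson's rule on the same nodes.)

0.3477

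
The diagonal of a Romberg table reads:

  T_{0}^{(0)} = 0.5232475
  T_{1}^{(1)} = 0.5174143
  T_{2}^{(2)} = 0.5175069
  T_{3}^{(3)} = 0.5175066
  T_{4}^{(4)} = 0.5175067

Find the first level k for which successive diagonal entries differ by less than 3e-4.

k = 2

|T_{1}^{(1)} − T_{0}^{(0)}| = 0.0058332 ≥ 3e-4
|T_{2}^{(2)} − T_{1}^{(1)}| = 0.0000926 < 3e-4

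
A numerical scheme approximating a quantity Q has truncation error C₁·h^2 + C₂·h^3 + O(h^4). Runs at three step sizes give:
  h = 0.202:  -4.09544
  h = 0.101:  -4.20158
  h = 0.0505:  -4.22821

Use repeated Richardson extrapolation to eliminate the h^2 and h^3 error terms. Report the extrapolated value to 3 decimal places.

First eliminate the h^2 term (factor 2^2 = 4):
  B₁ = (4·(-4.20158) − (-4.09544))/3 = -4.23696
  B₂ = (4·(-4.22821) − (-4.20158))/3 = -4.23709
Then eliminate the h^3 term (factor 2^3 = 8):
  (8·(-4.23709) − (-4.23696))/7 = -4.23711

-4.237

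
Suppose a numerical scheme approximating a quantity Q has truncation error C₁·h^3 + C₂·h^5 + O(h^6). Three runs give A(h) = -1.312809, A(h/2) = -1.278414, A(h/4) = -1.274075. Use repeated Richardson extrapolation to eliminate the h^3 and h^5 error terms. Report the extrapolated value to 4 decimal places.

First eliminate the h^3 term (factor 2^3 = 8):
  B₁ = (8·(-1.278414) − (-1.312809))/7 = -1.273500
  B₂ = (8·(-1.274075) − (-1.278414))/7 = -1.273455
Then eliminate the h^5 term (factor 2^5 = 32):
  (32·(-1.273455) − (-1.273500))/31 = -1.273454

-1.2735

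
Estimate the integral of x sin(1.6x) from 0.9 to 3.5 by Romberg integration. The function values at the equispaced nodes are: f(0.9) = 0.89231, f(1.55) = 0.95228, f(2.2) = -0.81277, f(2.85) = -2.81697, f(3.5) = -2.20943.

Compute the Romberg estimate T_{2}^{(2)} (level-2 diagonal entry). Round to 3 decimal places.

T_{0}^{(0)} (trapezoid, 1 panel, h=2.6000): -1.71226
T_{1}^{(0)} (trapezoid, 2 panels, h=1.3000): -1.91273
T_{2}^{(0)} (trapezoid, 4 panels, h=0.6500): -2.16841
T_{1}^{(1)} = -1.91273 + (-1.91273 − (-1.71226))/3 = -1.97955
T_{2}^{(1)} = -2.16841 + (-2.16841 − (-1.91273))/3 = -2.25364
T_{2}^{(2)} = -2.25364 + (-2.25364 − (-1.97955))/15 = -2.27191

-2.272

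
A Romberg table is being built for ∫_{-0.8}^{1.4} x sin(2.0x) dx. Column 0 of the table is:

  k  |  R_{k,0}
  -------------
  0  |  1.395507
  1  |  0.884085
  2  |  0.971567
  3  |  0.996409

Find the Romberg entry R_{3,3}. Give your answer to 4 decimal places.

Richardson extrapolation on the trapezoidal column (denominator 4−1=3):
R_{1,1} = (4·0.884085 − 1.395507) / 3 = 0.713611
R_{2,1} = 0.971567 + (0.971567 − 0.884085)/3 = 1.000728
R_{3,1} = (4·0.996409 − 0.971567) / 3 = 1.004690
R_{2,2} = (16·1.000728 − 0.713611) / 15 = 1.019869
R_{3,2} = (16·1.004690 − 1.000728) / 15 = 1.004954
R_{3,3} = (64·1.004954 − 1.019869) / 63 = 1.004717

1.0047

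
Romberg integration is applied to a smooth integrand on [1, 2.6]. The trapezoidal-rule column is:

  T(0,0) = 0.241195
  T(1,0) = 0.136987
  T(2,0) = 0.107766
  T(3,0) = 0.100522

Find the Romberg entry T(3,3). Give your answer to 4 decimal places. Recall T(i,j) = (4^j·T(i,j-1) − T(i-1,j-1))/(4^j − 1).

T(1,1) = 0.136987 + (0.136987 − 0.241195)/3 = 0.102251
T(2,1) = (4·0.107766 − 0.136987) / 3 = 0.098026
T(3,1) = (4·0.100522 − 0.107766) / 3 = 0.098107
T(2,2) = (16·0.098026 − 0.102251) / 15 = 0.097744
T(3,2) = (16·0.098107 − 0.098026) / 15 = 0.098112
T(3,3) = (64·0.098112 − 0.097744) / 63 = 0.098118
(Column j=1 coincides with Simpson's rule on the same nodes.)

0.0981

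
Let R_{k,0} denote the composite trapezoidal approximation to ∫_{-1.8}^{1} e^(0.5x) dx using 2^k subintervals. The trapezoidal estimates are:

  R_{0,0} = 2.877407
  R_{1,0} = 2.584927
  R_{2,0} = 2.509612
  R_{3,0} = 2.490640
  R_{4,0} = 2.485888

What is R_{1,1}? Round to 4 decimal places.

2.4874

R_{1,1} = (4·2.584927 − 2.877407) / 3 = 2.487434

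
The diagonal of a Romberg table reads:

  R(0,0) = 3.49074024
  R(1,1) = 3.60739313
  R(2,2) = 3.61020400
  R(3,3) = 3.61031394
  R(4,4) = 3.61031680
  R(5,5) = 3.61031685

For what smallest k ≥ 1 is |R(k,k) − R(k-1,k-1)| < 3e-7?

|R(1,1) − R(0,0)| = 0.11665289 ≥ 3e-7
|R(2,2) − R(1,1)| = 0.00281087 ≥ 3e-7
|R(3,3) − R(2,2)| = 0.00010994 ≥ 3e-7
|R(4,4) − R(3,3)| = 0.00000286 ≥ 3e-7
|R(5,5) − R(4,4)| = 0.00000005 < 3e-7

k = 5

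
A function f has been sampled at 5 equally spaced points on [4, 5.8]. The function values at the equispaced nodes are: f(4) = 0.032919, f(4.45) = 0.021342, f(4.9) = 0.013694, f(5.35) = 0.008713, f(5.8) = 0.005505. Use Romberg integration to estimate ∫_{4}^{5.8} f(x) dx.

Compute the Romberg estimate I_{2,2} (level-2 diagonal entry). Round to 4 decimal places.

0.0279

I_{0,0} (trapezoid, 1 panel, h=1.8000): 0.034582
I_{1,0} (trapezoid, 2 panels, h=0.9000): 0.029615
I_{2,0} (trapezoid, 4 panels, h=0.4500): 0.028332
I_{1,1} = 0.029615 + (0.029615 − 0.034582)/3 = 0.027959
I_{2,1} = 0.028332 + (0.028332 − 0.029615)/3 = 0.027904
I_{2,2} = 0.027904 + (0.027904 − 0.027959)/15 = 0.027900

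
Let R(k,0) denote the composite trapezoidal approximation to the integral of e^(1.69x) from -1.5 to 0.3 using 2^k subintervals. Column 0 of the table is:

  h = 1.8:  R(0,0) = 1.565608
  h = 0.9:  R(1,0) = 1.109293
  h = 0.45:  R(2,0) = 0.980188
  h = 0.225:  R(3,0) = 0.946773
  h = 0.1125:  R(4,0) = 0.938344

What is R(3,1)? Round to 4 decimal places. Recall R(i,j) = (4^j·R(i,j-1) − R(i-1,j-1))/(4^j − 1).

R(3,1) = 0.946773 + (0.946773 − 0.980188)/3 = 0.935635

0.9356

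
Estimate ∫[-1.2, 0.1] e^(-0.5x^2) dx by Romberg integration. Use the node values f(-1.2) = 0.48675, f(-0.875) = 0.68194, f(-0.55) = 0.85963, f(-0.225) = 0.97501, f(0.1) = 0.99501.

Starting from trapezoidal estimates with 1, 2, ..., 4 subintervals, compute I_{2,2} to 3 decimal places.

1.065

I_{0,0} (trapezoid, 1 panel, h=1.3000): 0.96314
I_{1,0} (trapezoid, 2 panels, h=0.6500): 1.04033
I_{2,0} (trapezoid, 4 panels, h=0.3250): 1.05867
I_{1,1} = 1.04033 + (1.04033 − 0.96314)/3 = 1.06606
I_{2,1} = 1.05867 + (1.05867 − 1.04033)/3 = 1.06478
I_{2,2} = 1.06478 + (1.06478 − 1.06606)/15 = 1.06469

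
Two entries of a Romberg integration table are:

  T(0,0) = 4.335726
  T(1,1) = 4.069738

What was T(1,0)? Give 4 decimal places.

From T(1,1) = (4·T(1,0) − T(0,0))/3, solve for T(1,0):
4·T(1,0) = 3·4.069738 + 4.335726 = 16.544940
T(1,0) = 4.136235

4.1362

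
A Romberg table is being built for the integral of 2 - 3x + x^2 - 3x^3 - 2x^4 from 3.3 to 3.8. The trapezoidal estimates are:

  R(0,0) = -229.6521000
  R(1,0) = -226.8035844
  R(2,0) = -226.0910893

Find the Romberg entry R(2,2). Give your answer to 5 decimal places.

-225.85356

Richardson extrapolation on the trapezoidal column (denominator 4−1=3):
R(1,1) = (4·(-226.8035844) − (-229.6521000)) / 3 = -225.8540792
R(2,1) = -226.0910893 + (-226.0910893 − (-226.8035844))/3 = -225.8535909
R(2,2) = -225.8535909 + (-225.8535909 − (-225.8540792))/15 = -225.8535583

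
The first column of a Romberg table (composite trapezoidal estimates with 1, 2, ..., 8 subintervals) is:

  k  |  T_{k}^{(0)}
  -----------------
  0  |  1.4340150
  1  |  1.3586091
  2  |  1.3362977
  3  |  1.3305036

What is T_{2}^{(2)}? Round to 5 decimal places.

Richardson extrapolation on the trapezoidal column (denominator 4−1=3):
T_{1}^{(1)} = (4·1.3586091 − 1.4340150) / 3 = 1.3334738
T_{2}^{(1)} = (4·1.3362977 − 1.3586091) / 3 = 1.3288606
T_{2}^{(2)} = 1.3288606 + (1.3288606 − 1.3334738)/15 = 1.3285531

1.32855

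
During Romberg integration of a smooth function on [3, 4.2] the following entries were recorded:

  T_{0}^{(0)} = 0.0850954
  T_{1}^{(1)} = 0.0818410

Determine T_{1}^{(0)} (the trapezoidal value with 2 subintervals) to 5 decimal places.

From T_{1}^{(1)} = (4·T_{1}^{(0)} − T_{0}^{(0)})/3, solve for T_{1}^{(0)}:
4·T_{1}^{(0)} = 3·0.0818410 + 0.0850954 = 0.3306184
T_{1}^{(0)} = 0.0826546

0.08265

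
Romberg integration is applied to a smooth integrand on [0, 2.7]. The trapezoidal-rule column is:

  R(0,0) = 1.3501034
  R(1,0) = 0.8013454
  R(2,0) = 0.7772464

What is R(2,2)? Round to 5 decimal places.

0.77927

Richardson extrapolation on the trapezoidal column (denominator 4−1=3):
R(1,1) = 0.8013454 + (0.8013454 − 1.3501034)/3 = 0.6184261
R(2,1) = 0.7772464 + (0.7772464 − 0.8013454)/3 = 0.7692134
R(2,2) = 0.7692134 + (0.7692134 − 0.6184261)/15 = 0.7792659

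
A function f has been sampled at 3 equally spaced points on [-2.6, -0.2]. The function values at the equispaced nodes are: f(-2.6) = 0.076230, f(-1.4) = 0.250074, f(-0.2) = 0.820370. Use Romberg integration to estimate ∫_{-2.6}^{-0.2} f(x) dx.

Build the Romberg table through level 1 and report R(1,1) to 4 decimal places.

0.7588

R(0,0) (trapezoid, 1 panel, h=2.4000): 1.075920
R(1,0) (trapezoid, 2 panels, h=1.2000): 0.838049
R(1,1) = 0.838049 + (0.838049 − 1.075920)/3 = 0.758759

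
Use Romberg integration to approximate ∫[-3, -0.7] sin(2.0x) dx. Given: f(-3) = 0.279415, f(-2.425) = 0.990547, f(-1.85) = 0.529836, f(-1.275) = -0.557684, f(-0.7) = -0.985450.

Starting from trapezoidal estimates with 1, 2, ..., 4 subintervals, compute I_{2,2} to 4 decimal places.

I_{0,0} (trapezoid, 1 panel, h=2.3000): -0.811940
I_{1,0} (trapezoid, 2 panels, h=1.1500): 0.203341
I_{2,0} (trapezoid, 4 panels, h=0.5750): 0.350567
I_{1,1} = 0.203341 + (0.203341 − (-0.811940))/3 = 0.541768
I_{2,1} = 0.350567 + (0.350567 − 0.203341)/3 = 0.399642
I_{2,2} = 0.399642 + (0.399642 − 0.541768)/15 = 0.390167

0.3902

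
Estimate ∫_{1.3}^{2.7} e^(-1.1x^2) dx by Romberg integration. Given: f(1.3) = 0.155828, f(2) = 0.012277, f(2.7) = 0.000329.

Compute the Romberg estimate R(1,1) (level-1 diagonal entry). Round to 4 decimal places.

0.0479

R(0,0) (trapezoid, 1 panel, h=1.4000): 0.109310
R(1,0) (trapezoid, 2 panels, h=0.7000): 0.063249
R(1,1) = 0.063249 + (0.063249 − 0.109310)/3 = 0.047895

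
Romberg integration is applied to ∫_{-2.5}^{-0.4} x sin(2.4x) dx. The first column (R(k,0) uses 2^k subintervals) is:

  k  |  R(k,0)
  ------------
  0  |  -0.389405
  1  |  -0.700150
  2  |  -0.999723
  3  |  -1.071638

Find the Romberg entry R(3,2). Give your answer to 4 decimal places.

R(2,1) = -0.999723 + (-0.999723 − (-0.700150))/3 = -1.099581
R(3,1) = (4·(-1.071638) − (-0.999723)) / 3 = -1.095610
R(3,2) = -1.095610 + (-1.095610 − (-1.099581))/15 = -1.095345
(Column j=1 coincides with Simpson's rule on the same nodes.)

-1.0953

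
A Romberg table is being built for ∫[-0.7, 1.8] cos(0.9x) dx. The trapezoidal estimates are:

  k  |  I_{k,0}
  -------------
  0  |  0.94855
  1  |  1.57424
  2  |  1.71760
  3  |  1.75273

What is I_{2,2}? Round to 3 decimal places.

1.764

I_{1,1} = (4·1.57424 − 0.94855) / 3 = 1.78280
I_{2,1} = 1.71760 + (1.71760 − 1.57424)/3 = 1.76539
I_{2,2} = (16·1.76539 − 1.78280) / 15 = 1.76423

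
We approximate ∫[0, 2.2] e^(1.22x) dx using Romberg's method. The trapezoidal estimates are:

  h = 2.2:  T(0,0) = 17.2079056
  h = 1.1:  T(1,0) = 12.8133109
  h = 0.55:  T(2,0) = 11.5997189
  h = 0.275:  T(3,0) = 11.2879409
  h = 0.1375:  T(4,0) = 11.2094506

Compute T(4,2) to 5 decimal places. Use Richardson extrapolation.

Richardson extrapolation on the trapezoidal column (denominator 4−1=3):
T(3,1) = 11.2879409 + (11.2879409 − 11.5997189)/3 = 11.1840149
T(4,1) = (4·11.2094506 − 11.2879409) / 3 = 11.1832872
T(4,2) = 11.1832872 + (11.1832872 − 11.1840149)/15 = 11.1832387
(Column j=1 coincides with Simpson's rule on the same nodes.)

11.18324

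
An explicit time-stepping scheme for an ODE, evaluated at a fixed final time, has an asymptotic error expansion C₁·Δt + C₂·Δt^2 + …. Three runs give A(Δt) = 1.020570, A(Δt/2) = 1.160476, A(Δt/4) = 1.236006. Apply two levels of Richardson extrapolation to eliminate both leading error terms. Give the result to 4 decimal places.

1.3153

First eliminate the Δt term (factor 2^1 = 2):
  B₁ = (2·1.160476 − 1.020570)/1 = 1.300382
  B₂ = (2·1.236006 − 1.160476)/1 = 1.311536
Then eliminate the Δt^2 term (factor 2^2 = 4):
  (4·1.311536 − 1.300382)/3 = 1.315254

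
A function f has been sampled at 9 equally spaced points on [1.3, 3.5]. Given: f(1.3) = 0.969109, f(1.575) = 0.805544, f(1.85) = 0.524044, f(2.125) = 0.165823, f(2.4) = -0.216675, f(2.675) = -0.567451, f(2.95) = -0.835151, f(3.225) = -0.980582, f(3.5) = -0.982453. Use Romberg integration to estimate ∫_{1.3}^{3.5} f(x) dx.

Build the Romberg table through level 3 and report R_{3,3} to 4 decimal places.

R_{0,0} (trapezoid, 1 panel, h=2.2000): -0.014678
R_{1,0} (trapezoid, 2 panels, h=1.1000): -0.245682
R_{2,0} (trapezoid, 4 panels, h=0.5500): -0.293950
R_{3,0} (trapezoid, 8 panels, h=0.2750): -0.305558
R_{1,1} = -0.245682 + (-0.245682 − (-0.014678))/3 = -0.322683
R_{2,1} = -0.293950 + (-0.293950 − (-0.245682))/3 = -0.310039
R_{3,1} = -0.305558 + (-0.305558 − (-0.293950))/3 = -0.309427
R_{2,2} = -0.310039 + (-0.310039 − (-0.322683))/15 = -0.309196
R_{3,2} = -0.309427 + (-0.309427 − (-0.310039))/15 = -0.309386
R_{3,3} = -0.309386 + (-0.309386 − (-0.309196))/63 = -0.309389

-0.3094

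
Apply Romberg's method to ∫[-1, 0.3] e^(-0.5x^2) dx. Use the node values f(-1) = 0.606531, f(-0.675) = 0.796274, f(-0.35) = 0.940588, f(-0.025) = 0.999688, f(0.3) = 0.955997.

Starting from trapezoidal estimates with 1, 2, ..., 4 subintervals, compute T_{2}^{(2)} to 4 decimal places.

T_{0}^{(0)} (trapezoid, 1 panel, h=1.3000): 1.015643
T_{1}^{(0)} (trapezoid, 2 panels, h=0.6500): 1.119204
T_{2}^{(0)} (trapezoid, 4 panels, h=0.3250): 1.143290
T_{1}^{(1)} = 1.119204 + (1.119204 − 1.015643)/3 = 1.153724
T_{2}^{(1)} = 1.143290 + (1.143290 − 1.119204)/3 = 1.151319
T_{2}^{(2)} = 1.151319 + (1.151319 − 1.153724)/15 = 1.151159

1.1512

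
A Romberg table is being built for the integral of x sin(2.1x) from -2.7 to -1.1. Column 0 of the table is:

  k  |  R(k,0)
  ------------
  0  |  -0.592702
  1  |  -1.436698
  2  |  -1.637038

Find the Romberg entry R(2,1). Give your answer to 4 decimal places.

Richardson extrapolation on the trapezoidal column (denominator 4−1=3):
R(2,1) = -1.637038 + (-1.637038 − (-1.436698))/3 = -1.703818
(Column j=1 coincides with Simpson's rule on the same nodes.)

-1.7038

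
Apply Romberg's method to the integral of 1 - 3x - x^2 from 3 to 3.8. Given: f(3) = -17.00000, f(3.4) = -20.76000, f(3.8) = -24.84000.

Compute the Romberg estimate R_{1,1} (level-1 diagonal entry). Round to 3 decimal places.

-16.651

R_{0,0} (trapezoid, 1 panel, h=0.8000): -16.73600
R_{1,0} (trapezoid, 2 panels, h=0.4000): -16.67200
R_{1,1} = -16.67200 + (-16.67200 − (-16.73600))/3 = -16.65067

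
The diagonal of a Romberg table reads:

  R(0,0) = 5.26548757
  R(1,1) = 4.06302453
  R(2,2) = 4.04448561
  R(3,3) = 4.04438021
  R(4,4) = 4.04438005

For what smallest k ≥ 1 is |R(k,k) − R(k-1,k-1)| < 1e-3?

k = 3

|R(1,1) − R(0,0)| = 1.20246304 ≥ 1e-3
|R(2,2) − R(1,1)| = 0.01853892 ≥ 1e-3
|R(3,3) − R(2,2)| = 0.00010540 < 1e-3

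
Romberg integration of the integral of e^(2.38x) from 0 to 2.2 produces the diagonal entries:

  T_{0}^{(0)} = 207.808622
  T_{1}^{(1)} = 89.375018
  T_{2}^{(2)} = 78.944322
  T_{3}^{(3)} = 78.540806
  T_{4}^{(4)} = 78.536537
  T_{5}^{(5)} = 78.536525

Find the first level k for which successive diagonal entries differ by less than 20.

|T_{1}^{(1)} − T_{0}^{(0)}| = 118.433604 ≥ 20
|T_{2}^{(2)} − T_{1}^{(1)}| = 10.430696 < 20

k = 2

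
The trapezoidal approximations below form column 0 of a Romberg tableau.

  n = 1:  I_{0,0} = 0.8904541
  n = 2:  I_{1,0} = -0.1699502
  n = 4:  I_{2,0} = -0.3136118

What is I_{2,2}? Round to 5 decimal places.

-0.35070

Richardson extrapolation on the trapezoidal column (denominator 4−1=3):
I_{1,1} = (4·(-0.1699502) − 0.8904541) / 3 = -0.5234183
I_{2,1} = (4·(-0.3136118) − (-0.1699502)) / 3 = -0.3614990
I_{2,2} = -0.3614990 + (-0.3614990 − (-0.5234183))/15 = -0.3507044
(Column j=1 coincides with Simpson's rule on the same nodes.)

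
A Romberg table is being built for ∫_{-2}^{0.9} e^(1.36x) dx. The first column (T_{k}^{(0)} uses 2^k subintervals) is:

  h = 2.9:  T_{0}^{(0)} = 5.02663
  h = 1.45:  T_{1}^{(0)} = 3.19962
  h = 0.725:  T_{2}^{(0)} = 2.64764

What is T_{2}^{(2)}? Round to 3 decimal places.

2.455

Richardson extrapolation on the trapezoidal column (denominator 4−1=3):
T_{1}^{(1)} = 3.19962 + (3.19962 − 5.02663)/3 = 2.59062
T_{2}^{(1)} = (4·2.64764 − 3.19962) / 3 = 2.46365
T_{2}^{(2)} = 2.46365 + (2.46365 − 2.59062)/15 = 2.45519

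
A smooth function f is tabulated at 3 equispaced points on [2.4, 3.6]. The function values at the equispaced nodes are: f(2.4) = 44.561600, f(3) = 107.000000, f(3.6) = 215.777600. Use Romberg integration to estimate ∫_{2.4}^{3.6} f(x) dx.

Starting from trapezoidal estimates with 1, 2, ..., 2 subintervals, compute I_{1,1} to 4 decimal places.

I_{0,0} (trapezoid, 1 panel, h=1.2000): 156.203520
I_{1,0} (trapezoid, 2 panels, h=0.6000): 142.301760
I_{1,1} = 142.301760 + (142.301760 − 156.203520)/3 = 137.667840

137.6678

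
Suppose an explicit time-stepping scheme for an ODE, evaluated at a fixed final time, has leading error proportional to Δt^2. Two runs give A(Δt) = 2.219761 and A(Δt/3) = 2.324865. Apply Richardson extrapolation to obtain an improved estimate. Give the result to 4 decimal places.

2.3380

Extrapolated value = (9·A(Δt/3) − A(Δt)) / (9 − 1)
= (9·2.324865 − 2.219761) / 8
= 18.704024 / 8 = 2.338003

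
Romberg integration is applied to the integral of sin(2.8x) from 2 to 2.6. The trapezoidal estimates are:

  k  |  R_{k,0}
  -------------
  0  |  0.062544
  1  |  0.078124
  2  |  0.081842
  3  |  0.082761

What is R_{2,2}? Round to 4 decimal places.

0.0831

R_{1,1} = 0.078124 + (0.078124 − 0.062544)/3 = 0.083317
R_{2,1} = (4·0.081842 − 0.078124) / 3 = 0.083081
R_{2,2} = (16·0.083081 − 0.083317) / 15 = 0.083065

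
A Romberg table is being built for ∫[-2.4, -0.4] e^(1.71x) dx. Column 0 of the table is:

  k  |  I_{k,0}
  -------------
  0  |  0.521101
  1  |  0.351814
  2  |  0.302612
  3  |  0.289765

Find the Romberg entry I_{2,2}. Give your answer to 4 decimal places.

Richardson extrapolation on the trapezoidal column (denominator 4−1=3):
I_{1,1} = (4·0.351814 − 0.521101) / 3 = 0.295385
I_{2,1} = 0.302612 + (0.302612 − 0.351814)/3 = 0.286211
I_{2,2} = 0.286211 + (0.286211 − 0.295385)/15 = 0.285599
(Column j=1 coincides with Simpson's rule on the same nodes.)

0.2856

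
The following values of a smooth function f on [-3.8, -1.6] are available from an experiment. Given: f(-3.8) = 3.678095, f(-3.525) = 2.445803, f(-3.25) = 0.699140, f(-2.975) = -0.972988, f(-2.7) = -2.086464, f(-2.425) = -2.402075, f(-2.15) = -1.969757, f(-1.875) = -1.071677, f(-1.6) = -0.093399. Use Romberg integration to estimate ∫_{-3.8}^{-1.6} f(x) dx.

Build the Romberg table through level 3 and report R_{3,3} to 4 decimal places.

R_{0,0} (trapezoid, 1 panel, h=2.2000): 3.943166
R_{1,0} (trapezoid, 2 panels, h=1.1000): -0.323528
R_{2,0} (trapezoid, 4 panels, h=0.5500): -0.860603
R_{3,0} (trapezoid, 8 panels, h=0.2750): -0.980559
R_{1,1} = -0.323528 + (-0.323528 − 3.943166)/3 = -1.745759
R_{2,1} = -0.860603 + (-0.860603 − (-0.323528))/3 = -1.039628
R_{3,1} = -0.980559 + (-0.980559 − (-0.860603))/3 = -1.020544
R_{2,2} = -1.039628 + (-1.039628 − (-1.745759))/15 = -0.992553
R_{3,2} = -1.020544 + (-1.020544 − (-1.039628))/15 = -1.019272
R_{3,3} = -1.019272 + (-1.019272 − (-0.992553))/63 = -1.019696

-1.0197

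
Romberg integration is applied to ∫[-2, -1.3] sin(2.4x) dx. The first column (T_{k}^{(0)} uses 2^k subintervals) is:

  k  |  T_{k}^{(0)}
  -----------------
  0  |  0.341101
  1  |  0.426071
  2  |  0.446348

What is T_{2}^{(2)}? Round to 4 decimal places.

Richardson extrapolation on the trapezoidal column (denominator 4−1=3):
T_{1}^{(1)} = 0.426071 + (0.426071 − 0.341101)/3 = 0.454394
T_{2}^{(1)} = 0.446348 + (0.446348 − 0.426071)/3 = 0.453107
T_{2}^{(2)} = 0.453107 + (0.453107 − 0.454394)/15 = 0.453021

0.4530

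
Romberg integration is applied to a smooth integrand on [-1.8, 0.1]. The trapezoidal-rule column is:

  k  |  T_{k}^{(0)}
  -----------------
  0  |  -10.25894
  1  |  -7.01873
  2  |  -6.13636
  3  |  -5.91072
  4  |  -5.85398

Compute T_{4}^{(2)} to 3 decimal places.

-5.835

T_{3}^{(1)} = -5.91072 + (-5.91072 − (-6.13636))/3 = -5.83551
T_{4}^{(1)} = (4·(-5.85398) − (-5.91072)) / 3 = -5.83507
T_{4}^{(2)} = -5.83507 + (-5.83507 − (-5.83551))/15 = -5.83504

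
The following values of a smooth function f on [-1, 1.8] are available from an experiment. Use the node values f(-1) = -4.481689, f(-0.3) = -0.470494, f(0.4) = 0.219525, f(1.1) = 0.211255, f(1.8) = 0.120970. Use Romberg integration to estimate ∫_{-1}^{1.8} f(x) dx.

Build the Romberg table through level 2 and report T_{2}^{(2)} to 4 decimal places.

-1.1258

T_{0}^{(0)} (trapezoid, 1 panel, h=2.8000): -6.105007
T_{1}^{(0)} (trapezoid, 2 panels, h=1.4000): -2.745168
T_{2}^{(0)} (trapezoid, 4 panels, h=0.7000): -1.554051
T_{1}^{(1)} = -2.745168 + (-2.745168 − (-6.105007))/3 = -1.625222
T_{2}^{(1)} = -1.554051 + (-1.554051 − (-2.745168))/3 = -1.157012
T_{2}^{(2)} = -1.157012 + (-1.157012 − (-1.625222))/15 = -1.125798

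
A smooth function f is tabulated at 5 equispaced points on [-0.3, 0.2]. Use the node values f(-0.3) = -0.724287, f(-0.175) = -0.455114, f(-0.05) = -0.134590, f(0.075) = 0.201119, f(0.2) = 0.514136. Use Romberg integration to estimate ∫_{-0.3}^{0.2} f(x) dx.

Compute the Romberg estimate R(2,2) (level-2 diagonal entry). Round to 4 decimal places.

R(0,0) (trapezoid, 1 panel, h=0.5000): -0.052538
R(1,0) (trapezoid, 2 panels, h=0.2500): -0.059916
R(2,0) (trapezoid, 4 panels, h=0.1250): -0.061708
R(1,1) = -0.059916 + (-0.059916 − (-0.052538))/3 = -0.062375
R(2,1) = -0.061708 + (-0.061708 − (-0.059916))/3 = -0.062305
R(2,2) = -0.062305 + (-0.062305 − (-0.062375))/15 = -0.062300

-0.0623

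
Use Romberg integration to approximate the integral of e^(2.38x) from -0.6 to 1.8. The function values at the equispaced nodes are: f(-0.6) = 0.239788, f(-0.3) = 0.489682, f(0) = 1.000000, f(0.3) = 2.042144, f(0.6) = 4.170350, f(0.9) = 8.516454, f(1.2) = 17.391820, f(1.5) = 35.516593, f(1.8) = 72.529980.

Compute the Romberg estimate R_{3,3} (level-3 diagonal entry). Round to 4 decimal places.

R_{0,0} (trapezoid, 1 panel, h=2.4000): 87.323722
R_{1,0} (trapezoid, 2 panels, h=1.2000): 48.666281
R_{2,0} (trapezoid, 4 panels, h=0.6000): 35.368232
R_{3,0} (trapezoid, 8 panels, h=0.3000): 31.653578
R_{1,1} = 48.666281 + (48.666281 − 87.323722)/3 = 35.780467
R_{2,1} = 35.368232 + (35.368232 − 48.666281)/3 = 30.935549
R_{3,1} = 31.653578 + (31.653578 − 35.368232)/3 = 30.415360
R_{2,2} = 30.935549 + (30.935549 − 35.780467)/15 = 30.612554
R_{3,2} = 30.415360 + (30.415360 − 30.935549)/15 = 30.380681
R_{3,3} = 30.380681 + (30.380681 − 30.612554)/63 = 30.377000

30.3770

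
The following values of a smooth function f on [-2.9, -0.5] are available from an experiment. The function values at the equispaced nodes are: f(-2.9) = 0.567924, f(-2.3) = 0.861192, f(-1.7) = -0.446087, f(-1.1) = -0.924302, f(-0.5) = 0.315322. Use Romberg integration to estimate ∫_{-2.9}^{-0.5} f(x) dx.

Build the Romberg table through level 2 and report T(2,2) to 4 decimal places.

-0.0317

T(0,0) (trapezoid, 1 panel, h=2.4000): 1.059895
T(1,0) (trapezoid, 2 panels, h=1.2000): -0.005357
T(2,0) (trapezoid, 4 panels, h=0.6000): -0.040544
T(1,1) = -0.005357 + (-0.005357 − 1.059895)/3 = -0.360441
T(2,1) = -0.040544 + (-0.040544 − (-0.005357))/3 = -0.052273
T(2,2) = -0.052273 + (-0.052273 − (-0.360441))/15 = -0.031728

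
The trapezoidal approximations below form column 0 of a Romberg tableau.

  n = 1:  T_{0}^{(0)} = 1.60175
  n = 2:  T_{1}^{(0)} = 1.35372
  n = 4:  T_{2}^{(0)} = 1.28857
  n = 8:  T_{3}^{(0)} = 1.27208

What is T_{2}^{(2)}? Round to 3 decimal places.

1.267

Richardson extrapolation on the trapezoidal column (denominator 4−1=3):
T_{1}^{(1)} = (4·1.35372 − 1.60175) / 3 = 1.27104
T_{2}^{(1)} = 1.28857 + (1.28857 − 1.35372)/3 = 1.26685
T_{2}^{(2)} = 1.26685 + (1.26685 − 1.27104)/15 = 1.26657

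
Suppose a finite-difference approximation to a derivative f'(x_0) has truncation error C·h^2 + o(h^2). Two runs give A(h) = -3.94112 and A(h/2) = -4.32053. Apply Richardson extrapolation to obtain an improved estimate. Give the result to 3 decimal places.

The leading error scales as h^2; refining by a factor of 2 reduces it by 2^2 = 4.
Extrapolated value = (4·A(h/2) − A(h)) / (4 − 1)
= (4·(-4.32053) − (-3.94112)) / 3
= -13.34100 / 3 = -4.44700

-4.447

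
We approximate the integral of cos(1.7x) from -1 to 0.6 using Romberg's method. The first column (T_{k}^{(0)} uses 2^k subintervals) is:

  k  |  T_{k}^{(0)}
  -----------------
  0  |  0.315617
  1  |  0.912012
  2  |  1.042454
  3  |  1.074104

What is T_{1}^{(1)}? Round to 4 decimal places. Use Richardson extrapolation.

1.1108

T_{1}^{(1)} = (4·0.912012 − 0.315617) / 3 = 1.110810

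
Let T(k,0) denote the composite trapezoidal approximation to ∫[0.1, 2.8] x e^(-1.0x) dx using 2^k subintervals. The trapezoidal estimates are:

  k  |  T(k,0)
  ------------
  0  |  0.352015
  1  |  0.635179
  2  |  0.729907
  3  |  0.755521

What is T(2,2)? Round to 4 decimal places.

0.7636

Richardson extrapolation on the trapezoidal column (denominator 4−1=3):
T(1,1) = 0.635179 + (0.635179 − 0.352015)/3 = 0.729567
T(2,1) = 0.729907 + (0.729907 − 0.635179)/3 = 0.761483
T(2,2) = (16·0.761483 − 0.729567) / 15 = 0.763611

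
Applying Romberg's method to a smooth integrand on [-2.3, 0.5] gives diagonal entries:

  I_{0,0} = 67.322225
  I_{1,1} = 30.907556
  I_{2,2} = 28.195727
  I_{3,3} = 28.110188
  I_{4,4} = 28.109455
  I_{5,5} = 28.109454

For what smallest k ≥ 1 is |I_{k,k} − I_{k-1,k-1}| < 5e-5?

|I_{1,1} − I_{0,0}| = 36.414669 ≥ 5e-5
|I_{2,2} − I_{1,1}| = 2.711829 ≥ 5e-5
|I_{3,3} − I_{2,2}| = 0.085539 ≥ 5e-5
|I_{4,4} − I_{3,3}| = 0.000733 ≥ 5e-5
|I_{5,5} − I_{4,4}| = 0.000001 < 5e-5

k = 5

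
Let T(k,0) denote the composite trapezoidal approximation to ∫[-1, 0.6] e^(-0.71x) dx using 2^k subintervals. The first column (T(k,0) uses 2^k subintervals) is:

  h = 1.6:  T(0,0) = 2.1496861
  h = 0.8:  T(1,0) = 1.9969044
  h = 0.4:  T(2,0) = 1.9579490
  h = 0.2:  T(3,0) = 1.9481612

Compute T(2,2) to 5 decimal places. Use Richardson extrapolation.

1.94490

T(1,1) = (4·1.9969044 − 2.1496861) / 3 = 1.9459772
T(2,1) = 1.9579490 + (1.9579490 − 1.9969044)/3 = 1.9449639
T(2,2) = (16·1.9449639 − 1.9459772) / 15 = 1.9448963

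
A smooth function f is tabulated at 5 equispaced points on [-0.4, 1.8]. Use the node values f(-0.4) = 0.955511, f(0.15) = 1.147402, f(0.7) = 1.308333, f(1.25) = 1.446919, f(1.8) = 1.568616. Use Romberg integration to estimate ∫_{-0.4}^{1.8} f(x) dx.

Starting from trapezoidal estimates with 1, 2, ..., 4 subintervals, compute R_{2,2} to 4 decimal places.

2.8450

R_{0,0} (trapezoid, 1 panel, h=2.2000): 2.776540
R_{1,0} (trapezoid, 2 panels, h=1.1000): 2.827436
R_{2,0} (trapezoid, 4 panels, h=0.5500): 2.840595
R_{1,1} = 2.827436 + (2.827436 − 2.776540)/3 = 2.844401
R_{2,1} = 2.840595 + (2.840595 − 2.827436)/3 = 2.844981
R_{2,2} = 2.844981 + (2.844981 − 2.844401)/15 = 2.845020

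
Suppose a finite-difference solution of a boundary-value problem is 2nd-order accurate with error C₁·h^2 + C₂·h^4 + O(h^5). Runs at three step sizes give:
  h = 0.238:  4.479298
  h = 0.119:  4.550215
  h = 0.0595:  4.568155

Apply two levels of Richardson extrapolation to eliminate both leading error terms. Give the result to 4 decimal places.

4.5742

First eliminate the h^2 term (factor 2^2 = 4):
  B₁ = (4·4.550215 − 4.479298)/3 = 4.573854
  B₂ = (4·4.568155 − 4.550215)/3 = 4.574135
Then eliminate the h^4 term (factor 2^4 = 16):
  (16·4.574135 − 4.573854)/15 = 4.574154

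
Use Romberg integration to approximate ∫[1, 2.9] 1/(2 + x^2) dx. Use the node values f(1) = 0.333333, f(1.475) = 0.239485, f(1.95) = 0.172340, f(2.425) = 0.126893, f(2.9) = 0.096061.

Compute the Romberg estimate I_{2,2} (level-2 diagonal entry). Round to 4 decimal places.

I_{0,0} (trapezoid, 1 panel, h=1.9000): 0.407924
I_{1,0} (trapezoid, 2 panels, h=0.9500): 0.367685
I_{2,0} (trapezoid, 4 panels, h=0.4750): 0.357872
I_{1,1} = 0.367685 + (0.367685 − 0.407924)/3 = 0.354272
I_{2,1} = 0.357872 + (0.357872 − 0.367685)/3 = 0.354601
I_{2,2} = 0.354601 + (0.354601 − 0.354272)/15 = 0.354623

0.3546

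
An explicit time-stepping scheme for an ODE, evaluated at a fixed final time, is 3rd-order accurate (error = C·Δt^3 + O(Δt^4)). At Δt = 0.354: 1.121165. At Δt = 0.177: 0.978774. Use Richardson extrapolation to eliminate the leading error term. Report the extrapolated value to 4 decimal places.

The leading error scales as Δt^3; refining by a factor of 2 reduces it by 2^3 = 8.
Extrapolated value = (8·A(Δt/2) − A(Δt)) / (8 − 1)
= (8·0.978774 − 1.121165) / 7
= 6.709027 / 7 = 0.958432

0.9584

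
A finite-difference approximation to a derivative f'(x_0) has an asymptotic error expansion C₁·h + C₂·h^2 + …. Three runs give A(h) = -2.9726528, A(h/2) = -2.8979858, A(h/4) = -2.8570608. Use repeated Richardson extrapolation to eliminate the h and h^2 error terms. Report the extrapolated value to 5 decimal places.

-2.81374

First eliminate the h term (factor 2^1 = 2):
  B₁ = (2·(-2.8979858) − (-2.9726528))/1 = -2.8233188
  B₂ = (2·(-2.8570608) − (-2.8979858))/1 = -2.8161358
Then eliminate the h^2 term (factor 2^2 = 4):
  (4·(-2.8161358) − (-2.8233188))/3 = -2.8137415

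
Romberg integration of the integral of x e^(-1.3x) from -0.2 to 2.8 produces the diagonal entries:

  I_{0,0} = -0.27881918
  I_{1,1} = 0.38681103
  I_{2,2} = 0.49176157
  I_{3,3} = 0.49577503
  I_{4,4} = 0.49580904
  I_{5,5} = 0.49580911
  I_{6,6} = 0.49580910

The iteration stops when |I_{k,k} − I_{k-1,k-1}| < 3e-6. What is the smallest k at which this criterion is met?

k = 5

|I_{1,1} − I_{0,0}| = 0.66563021 ≥ 3e-6
|I_{2,2} − I_{1,1}| = 0.10495054 ≥ 3e-6
|I_{3,3} − I_{2,2}| = 0.00401346 ≥ 3e-6
|I_{4,4} − I_{3,3}| = 0.00003401 ≥ 3e-6
|I_{5,5} − I_{4,4}| = 0.00000007 < 3e-6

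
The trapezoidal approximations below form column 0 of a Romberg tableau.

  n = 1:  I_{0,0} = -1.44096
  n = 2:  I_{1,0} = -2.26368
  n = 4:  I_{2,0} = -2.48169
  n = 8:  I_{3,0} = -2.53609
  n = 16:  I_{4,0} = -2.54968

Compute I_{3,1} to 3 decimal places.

Richardson extrapolation on the trapezoidal column (denominator 4−1=3):
I_{3,1} = (4·(-2.53609) − (-2.48169)) / 3 = -2.55422

-2.554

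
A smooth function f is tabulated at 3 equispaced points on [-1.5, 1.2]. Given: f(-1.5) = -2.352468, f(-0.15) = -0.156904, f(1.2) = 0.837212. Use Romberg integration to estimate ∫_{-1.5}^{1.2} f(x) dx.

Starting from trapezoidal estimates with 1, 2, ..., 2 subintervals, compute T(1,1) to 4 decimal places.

T(0,0) (trapezoid, 1 panel, h=2.7000): -2.045596
T(1,0) (trapezoid, 2 panels, h=1.3500): -1.234618
T(1,1) = -1.234618 + (-1.234618 − (-2.045596))/3 = -0.964292

-0.9643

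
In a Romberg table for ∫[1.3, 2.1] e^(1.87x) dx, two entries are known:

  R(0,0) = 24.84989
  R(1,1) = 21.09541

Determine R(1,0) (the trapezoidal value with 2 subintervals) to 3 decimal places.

22.034

From R(1,1) = (4·R(1,0) − R(0,0))/3, solve for R(1,0):
4·R(1,0) = 3·21.09541 + 24.84989 = 88.13612
R(1,0) = 22.03403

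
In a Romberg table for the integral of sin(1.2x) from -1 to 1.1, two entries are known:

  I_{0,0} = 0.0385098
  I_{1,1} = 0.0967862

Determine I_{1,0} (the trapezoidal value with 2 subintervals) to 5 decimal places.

0.08222

From I_{1,1} = (4·I_{1,0} − I_{0,0})/3, solve for I_{1,0}:
4·I_{1,0} = 3·0.0967862 + 0.0385098 = 0.3288684
I_{1,0} = 0.0822171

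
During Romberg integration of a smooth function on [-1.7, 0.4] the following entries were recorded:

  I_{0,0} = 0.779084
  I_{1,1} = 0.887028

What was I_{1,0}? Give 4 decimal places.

0.8600

From I_{1,1} = (4·I_{1,0} − I_{0,0})/3, solve for I_{1,0}:
4·I_{1,0} = 3·0.887028 + 0.779084 = 3.440168
I_{1,0} = 0.860042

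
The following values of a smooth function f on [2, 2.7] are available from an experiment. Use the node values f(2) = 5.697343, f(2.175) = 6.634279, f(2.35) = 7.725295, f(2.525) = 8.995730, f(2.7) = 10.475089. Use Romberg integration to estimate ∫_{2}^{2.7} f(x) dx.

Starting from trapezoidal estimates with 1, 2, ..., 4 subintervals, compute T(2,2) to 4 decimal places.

5.4917

T(0,0) (trapezoid, 1 panel, h=0.7000): 5.660351
T(1,0) (trapezoid, 2 panels, h=0.3500): 5.534029
T(2,0) (trapezoid, 4 panels, h=0.1750): 5.502266
T(1,1) = 5.534029 + (5.534029 − 5.660351)/3 = 5.491922
T(2,1) = 5.502266 + (5.502266 − 5.534029)/3 = 5.491678
T(2,2) = 5.491678 + (5.491678 − 5.491922)/15 = 5.491662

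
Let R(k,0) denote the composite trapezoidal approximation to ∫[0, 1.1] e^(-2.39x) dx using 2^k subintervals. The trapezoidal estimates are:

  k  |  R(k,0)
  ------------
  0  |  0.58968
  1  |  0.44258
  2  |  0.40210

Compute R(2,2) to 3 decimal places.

Richardson extrapolation on the trapezoidal column (denominator 4−1=3):
R(1,1) = 0.44258 + (0.44258 − 0.58968)/3 = 0.39355
R(2,1) = 0.40210 + (0.40210 − 0.44258)/3 = 0.38861
R(2,2) = 0.38861 + (0.38861 − 0.39355)/15 = 0.38828

0.388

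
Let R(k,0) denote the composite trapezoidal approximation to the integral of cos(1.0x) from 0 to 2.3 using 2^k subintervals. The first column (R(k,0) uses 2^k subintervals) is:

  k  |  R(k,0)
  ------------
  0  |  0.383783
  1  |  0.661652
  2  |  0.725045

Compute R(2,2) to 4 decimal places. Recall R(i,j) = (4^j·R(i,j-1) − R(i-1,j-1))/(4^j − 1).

R(1,1) = (4·0.661652 − 0.383783) / 3 = 0.754275
R(2,1) = 0.725045 + (0.725045 − 0.661652)/3 = 0.746176
R(2,2) = 0.746176 + (0.746176 − 0.754275)/15 = 0.745636

0.7456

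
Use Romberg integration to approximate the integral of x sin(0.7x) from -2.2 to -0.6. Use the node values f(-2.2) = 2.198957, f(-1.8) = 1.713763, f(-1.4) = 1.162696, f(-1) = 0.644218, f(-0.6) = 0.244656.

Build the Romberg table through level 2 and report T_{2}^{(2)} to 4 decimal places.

1.8936

T_{0}^{(0)} (trapezoid, 1 panel, h=1.6000): 1.954890
T_{1}^{(0)} (trapezoid, 2 panels, h=0.8000): 1.907602
T_{2}^{(0)} (trapezoid, 4 panels, h=0.4000): 1.896993
T_{1}^{(1)} = 1.907602 + (1.907602 − 1.954890)/3 = 1.891839
T_{2}^{(1)} = 1.896993 + (1.896993 − 1.907602)/3 = 1.893457
T_{2}^{(2)} = 1.893457 + (1.893457 − 1.891839)/15 = 1.893565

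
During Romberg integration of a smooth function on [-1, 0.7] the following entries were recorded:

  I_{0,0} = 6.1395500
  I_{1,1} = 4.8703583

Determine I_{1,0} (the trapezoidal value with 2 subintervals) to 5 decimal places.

5.18766

From I_{1,1} = (4·I_{1,0} − I_{0,0})/3, solve for I_{1,0}:
4·I_{1,0} = 3·4.8703583 + 6.1395500 = 20.7506249
I_{1,0} = 5.1876562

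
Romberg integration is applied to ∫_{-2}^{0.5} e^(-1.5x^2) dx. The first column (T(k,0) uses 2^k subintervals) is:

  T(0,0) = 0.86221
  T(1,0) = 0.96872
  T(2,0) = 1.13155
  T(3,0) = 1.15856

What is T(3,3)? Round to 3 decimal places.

Richardson extrapolation on the trapezoidal column (denominator 4−1=3):
T(1,1) = (4·0.96872 − 0.86221) / 3 = 1.00422
T(2,1) = 1.13155 + (1.13155 − 0.96872)/3 = 1.18583
T(3,1) = (4·1.15856 − 1.13155) / 3 = 1.16756
T(2,2) = 1.18583 + (1.18583 − 1.00422)/15 = 1.19794
T(3,2) = (16·1.16756 − 1.18583) / 15 = 1.16634
T(3,3) = (64·1.16634 − 1.19794) / 63 = 1.16584

1.166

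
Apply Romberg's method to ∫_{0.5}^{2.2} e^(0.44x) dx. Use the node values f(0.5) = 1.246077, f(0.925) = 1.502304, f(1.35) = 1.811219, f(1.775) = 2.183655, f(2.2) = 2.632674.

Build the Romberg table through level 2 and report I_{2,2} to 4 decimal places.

3.1514

I_{0,0} (trapezoid, 1 panel, h=1.7000): 3.296938
I_{1,0} (trapezoid, 2 panels, h=0.8500): 3.188005
I_{2,0} (trapezoid, 4 panels, h=0.4250): 3.160535
I_{1,1} = 3.188005 + (3.188005 − 3.296938)/3 = 3.151694
I_{2,1} = 3.160535 + (3.160535 − 3.188005)/3 = 3.151378
I_{2,2} = 3.151378 + (3.151378 − 3.151694)/15 = 3.151357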